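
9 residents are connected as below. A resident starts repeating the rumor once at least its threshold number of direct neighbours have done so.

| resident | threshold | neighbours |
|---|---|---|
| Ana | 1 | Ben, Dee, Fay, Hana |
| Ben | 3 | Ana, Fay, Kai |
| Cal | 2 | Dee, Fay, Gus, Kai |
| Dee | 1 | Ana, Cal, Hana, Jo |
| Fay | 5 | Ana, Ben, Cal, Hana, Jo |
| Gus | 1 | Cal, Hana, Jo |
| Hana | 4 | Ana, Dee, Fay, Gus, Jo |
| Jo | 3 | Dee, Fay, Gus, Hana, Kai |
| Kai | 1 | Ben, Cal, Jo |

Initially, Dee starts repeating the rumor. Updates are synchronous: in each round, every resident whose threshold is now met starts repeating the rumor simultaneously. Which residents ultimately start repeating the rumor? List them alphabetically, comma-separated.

Round 1 — Dee starts repeating the rumor (initial).
Round 2 — checking thresholds:
  Ana: 1 of 4 neighbours ≥ 1, starts repeating the rumor.
  Cal: 1 of 4 neighbours < 2, holds.
  Hana: 1 of 5 neighbours < 4, holds.
  Jo: 1 of 5 neighbours < 3, holds.
Round 3 — no new spreads; cascade stops.

Ana, Dee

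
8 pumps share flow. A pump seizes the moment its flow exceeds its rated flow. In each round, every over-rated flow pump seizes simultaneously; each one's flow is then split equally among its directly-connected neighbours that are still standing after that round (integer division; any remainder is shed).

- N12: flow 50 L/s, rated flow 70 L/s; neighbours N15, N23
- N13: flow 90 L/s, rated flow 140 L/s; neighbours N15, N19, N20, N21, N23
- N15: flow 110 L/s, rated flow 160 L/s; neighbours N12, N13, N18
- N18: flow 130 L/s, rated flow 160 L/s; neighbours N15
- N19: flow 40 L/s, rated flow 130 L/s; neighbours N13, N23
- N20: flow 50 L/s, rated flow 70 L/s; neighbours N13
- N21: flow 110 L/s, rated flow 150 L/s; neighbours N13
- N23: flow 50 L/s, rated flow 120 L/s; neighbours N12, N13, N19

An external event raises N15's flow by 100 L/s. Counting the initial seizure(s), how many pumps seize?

7

Round 1 — N15 at 210 > 160. N15 seizes.
  N15 sheds 210 L/s to N12, N13, N18: 70 each.
    N12: 50+70 = 120 > 70
    N13: 90+70 = 160 > 140
    N18: 130+70 = 200 > 160
Round 2 — N12, N13, N18 seize.
  N12 sheds 120 L/s to N23: 120 each.
    N23: 50+120 = 170 > 120
  N13 sheds 160 L/s to N19, N20, N21, N23: 40 each.
    N19: 40+40 = 80 ≤ 130
    N20: 50+40 = 90 > 70
    N21: 110+40 = 150 ≤ 150
    N23: 170+40 = 210 > 120
  N18 sheds 200 L/s: no online neighbours, lost.
Round 3 — N20, N23 seize.
  N20 sheds 90 L/s: no online neighbours, lost.
  N23 sheds 210 L/s to N19: 210 each.
    N19: 80+210 = 290 > 130
Round 4 — N19 seizes.
  N19 sheds 290 L/s: no online neighbours, lost.
No further seizures.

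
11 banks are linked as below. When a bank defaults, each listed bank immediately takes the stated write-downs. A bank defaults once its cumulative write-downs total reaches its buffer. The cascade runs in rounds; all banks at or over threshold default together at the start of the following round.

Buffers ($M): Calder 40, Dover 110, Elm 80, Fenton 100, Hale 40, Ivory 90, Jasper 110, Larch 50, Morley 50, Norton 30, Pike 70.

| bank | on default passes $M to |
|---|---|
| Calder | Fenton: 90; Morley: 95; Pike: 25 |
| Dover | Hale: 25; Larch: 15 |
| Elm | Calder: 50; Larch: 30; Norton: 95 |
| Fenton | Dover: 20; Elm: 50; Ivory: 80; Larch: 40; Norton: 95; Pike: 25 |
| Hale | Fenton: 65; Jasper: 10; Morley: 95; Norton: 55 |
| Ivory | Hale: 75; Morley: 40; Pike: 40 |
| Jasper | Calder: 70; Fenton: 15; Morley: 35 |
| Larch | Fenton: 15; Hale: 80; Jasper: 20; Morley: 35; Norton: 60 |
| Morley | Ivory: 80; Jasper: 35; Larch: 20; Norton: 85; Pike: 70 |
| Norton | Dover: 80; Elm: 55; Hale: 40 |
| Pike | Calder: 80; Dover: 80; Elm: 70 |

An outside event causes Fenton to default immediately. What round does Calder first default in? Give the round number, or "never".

4

Round 1 — Fenton defaults (initial).
  Dover: +20 → 20 < 110
  Elm: +50 → 50 < 80
  Ivory: +80 → 80 < 90
  Larch: +40 → 40 < 50
  Norton: +95 → 95 ≥ 30
  Pike: +25 → 25 < 70
Round 2 — Norton defaults.
  Dover: +80 → 100 < 110
  Elm: +55 → 105 ≥ 80
  Hale: +40 → 40 ≥ 40
Round 3 — Elm, Hale default.
  Calder: +50 → 50 ≥ 40
  Jasper: +10 → 10 < 110
  Larch: +30 → 70 ≥ 50
  Morley: +95 → 95 ≥ 50
Round 4 — Calder, Larch, Morley default.
  Ivory: +80 → 160 ≥ 90
  Jasper: +20+35 → 65 < 110
  Pike: +25+70 → 120 ≥ 70
Round 5 — Ivory, Pike default.
  Dover: +80 → 180 ≥ 110
Round 6 — Dover defaults.
No further defaults.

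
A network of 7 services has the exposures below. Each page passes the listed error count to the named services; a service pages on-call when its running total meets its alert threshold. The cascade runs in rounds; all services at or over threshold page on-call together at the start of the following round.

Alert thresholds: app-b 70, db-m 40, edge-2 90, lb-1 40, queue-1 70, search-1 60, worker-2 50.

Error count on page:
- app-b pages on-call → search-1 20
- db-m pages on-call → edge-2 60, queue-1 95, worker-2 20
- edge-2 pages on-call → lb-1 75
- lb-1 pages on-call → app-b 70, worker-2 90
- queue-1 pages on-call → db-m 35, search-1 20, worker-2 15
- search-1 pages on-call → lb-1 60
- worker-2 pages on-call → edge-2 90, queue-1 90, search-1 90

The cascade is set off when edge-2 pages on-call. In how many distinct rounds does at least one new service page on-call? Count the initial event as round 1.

Round 1 — edge-2 pages on-call (initial).
  lb-1: +75 → 75 ≥ 40
Round 2 — lb-1 pages on-call.
  app-b: +70 → 70 ≥ 70
  worker-2: +90 → 90 ≥ 50
Round 3 — app-b, worker-2 page on-call.
  queue-1: +90 → 90 ≥ 70
  search-1: +20+90 → 110 ≥ 60
Round 4 — queue-1, search-1 page on-call.
  db-m: +35 → 35 < 40
No further pages.

4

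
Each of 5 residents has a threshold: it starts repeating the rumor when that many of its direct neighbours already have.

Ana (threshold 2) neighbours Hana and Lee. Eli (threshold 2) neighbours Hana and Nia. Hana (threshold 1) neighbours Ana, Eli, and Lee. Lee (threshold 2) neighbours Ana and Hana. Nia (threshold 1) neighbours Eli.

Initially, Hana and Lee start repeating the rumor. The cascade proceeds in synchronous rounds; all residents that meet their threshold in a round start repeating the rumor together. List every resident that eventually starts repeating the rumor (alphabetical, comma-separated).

Ana, Hana, Lee

Round 1 — Hana, Lee start repeating the rumor (initial).
Round 2 — checking thresholds:
  Ana: 2 of 2 neighbours ≥ 2, starts repeating the rumor.
  Eli: 1 of 2 neighbours < 2, below threshold.
Round 3 — no new spreads; cascade stops.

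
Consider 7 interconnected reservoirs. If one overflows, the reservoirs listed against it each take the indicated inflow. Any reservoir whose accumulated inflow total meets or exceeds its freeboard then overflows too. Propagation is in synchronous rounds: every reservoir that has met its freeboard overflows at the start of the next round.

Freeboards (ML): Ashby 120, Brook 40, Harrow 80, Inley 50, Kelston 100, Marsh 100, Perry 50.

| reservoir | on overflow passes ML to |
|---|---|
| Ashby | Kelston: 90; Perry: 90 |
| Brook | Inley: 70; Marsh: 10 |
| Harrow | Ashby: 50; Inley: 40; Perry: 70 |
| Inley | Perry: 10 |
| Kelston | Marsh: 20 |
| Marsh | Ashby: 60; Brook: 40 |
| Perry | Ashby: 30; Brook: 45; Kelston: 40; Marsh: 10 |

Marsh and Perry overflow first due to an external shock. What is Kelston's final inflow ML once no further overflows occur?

40

Round 1 — Marsh, Perry overflow (initial).
  Ashby: +60+30 → 90 < 120
  Brook: +40+45 → 85 ≥ 40
  Kelston: +40 → 40 < 100
Round 2 — Brook overflows.
  Inley: +70 → 70 ≥ 50
Round 3 — Inley overflows.
No further overflows.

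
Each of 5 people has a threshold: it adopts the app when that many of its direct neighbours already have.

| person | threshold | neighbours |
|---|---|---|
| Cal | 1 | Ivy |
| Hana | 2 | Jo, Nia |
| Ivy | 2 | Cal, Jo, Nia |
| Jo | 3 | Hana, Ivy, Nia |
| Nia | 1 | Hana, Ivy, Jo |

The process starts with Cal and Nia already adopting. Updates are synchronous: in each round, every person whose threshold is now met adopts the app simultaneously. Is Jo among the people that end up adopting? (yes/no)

no

Round 1 — Cal, Nia adopt the app (initial).
Round 2 — checking thresholds:
  Hana: 1 of 2 neighbours < 2, not yet.
  Ivy: 2 of 3 neighbours ≥ 2, adopts the app.
  Jo: 1 of 3 neighbours < 3, not yet.
Round 3 — no new adoptions; cascade stops.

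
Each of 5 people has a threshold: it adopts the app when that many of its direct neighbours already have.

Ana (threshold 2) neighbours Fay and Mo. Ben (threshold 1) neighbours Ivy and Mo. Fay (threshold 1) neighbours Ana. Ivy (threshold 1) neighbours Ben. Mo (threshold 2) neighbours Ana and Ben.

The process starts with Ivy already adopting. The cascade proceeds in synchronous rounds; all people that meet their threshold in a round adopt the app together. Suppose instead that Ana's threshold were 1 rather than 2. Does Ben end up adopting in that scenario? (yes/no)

With Ana's threshold at 1:
Round 1 — Ivy adopts the app (initial).
Round 2 — checking thresholds:
  Ben: 1 of 2 neighbours ≥ 1, adopts the app.
Round 3 — no new adoptions; cascade stops.

yes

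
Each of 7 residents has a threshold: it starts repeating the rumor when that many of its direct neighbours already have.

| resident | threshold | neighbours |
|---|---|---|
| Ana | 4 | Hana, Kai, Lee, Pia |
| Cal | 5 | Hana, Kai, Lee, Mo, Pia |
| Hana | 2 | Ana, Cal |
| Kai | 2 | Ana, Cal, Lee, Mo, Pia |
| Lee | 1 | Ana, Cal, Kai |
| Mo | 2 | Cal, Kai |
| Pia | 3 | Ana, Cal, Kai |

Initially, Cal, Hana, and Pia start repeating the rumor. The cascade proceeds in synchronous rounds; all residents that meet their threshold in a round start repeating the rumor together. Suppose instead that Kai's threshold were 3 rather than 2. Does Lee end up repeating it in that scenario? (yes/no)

With Kai's threshold at 3:
Round 1 — Cal, Hana, Pia start repeating the rumor (initial).
Round 2 — checking thresholds:
  Ana: 2 of 4 neighbours < 4, below threshold.
  Kai: 2 of 5 neighbours < 3, below threshold.
  Lee: 1 of 3 neighbours ≥ 1, starts repeating the rumor.
  Mo: 1 of 2 neighbours < 2, below threshold.
Round 3 — checking thresholds:
  Ana: 3 of 4 neighbours < 4, below threshold.
  Kai: 3 of 5 neighbours ≥ 3, starts repeating the rumor.
  Mo: 1 of 2 neighbours < 2, below threshold.
Round 4 — checking thresholds:
  Ana: 4 of 4 neighbours ≥ 4, starts repeating the rumor.
  Mo: 2 of 2 neighbours ≥ 2, starts repeating the rumor.
Round 5 — no new spreads; cascade stops.

yes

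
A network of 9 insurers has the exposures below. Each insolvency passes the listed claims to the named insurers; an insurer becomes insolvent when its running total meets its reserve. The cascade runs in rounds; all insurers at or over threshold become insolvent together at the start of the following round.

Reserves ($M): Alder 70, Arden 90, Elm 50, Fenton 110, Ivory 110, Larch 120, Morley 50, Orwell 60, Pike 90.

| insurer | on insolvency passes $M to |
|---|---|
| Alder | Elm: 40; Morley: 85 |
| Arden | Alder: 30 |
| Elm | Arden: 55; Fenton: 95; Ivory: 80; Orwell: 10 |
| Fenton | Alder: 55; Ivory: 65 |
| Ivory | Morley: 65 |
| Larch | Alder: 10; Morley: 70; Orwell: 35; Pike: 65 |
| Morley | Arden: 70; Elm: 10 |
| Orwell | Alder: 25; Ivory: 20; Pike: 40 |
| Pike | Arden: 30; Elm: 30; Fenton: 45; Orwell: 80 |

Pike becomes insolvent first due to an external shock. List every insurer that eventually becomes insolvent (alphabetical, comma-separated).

Round 1 — Pike becomes insolvent (initial).
  Arden: +30 → 30 < 90
  Elm: +30 → 30 < 50
  Fenton: +45 → 45 < 110
  Orwell: +80 → 80 ≥ 60
Round 2 — Orwell becomes insolvent.
  Alder: +25 → 25 < 70
  Ivory: +20 → 20 < 110
No further insolvencies.

Orwell, Pike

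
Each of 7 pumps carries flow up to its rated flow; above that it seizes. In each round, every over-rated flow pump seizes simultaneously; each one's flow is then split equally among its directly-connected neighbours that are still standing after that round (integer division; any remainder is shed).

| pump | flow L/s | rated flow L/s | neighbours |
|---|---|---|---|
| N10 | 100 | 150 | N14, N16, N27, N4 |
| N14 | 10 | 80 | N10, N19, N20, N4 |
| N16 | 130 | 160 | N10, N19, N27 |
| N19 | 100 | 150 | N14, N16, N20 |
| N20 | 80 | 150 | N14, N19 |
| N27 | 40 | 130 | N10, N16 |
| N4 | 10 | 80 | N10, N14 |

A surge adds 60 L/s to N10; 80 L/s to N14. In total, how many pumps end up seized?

Round 1 — N10 at 160 > 150; N14 at 90 > 80. N10, N14 seize.
  N10 sheds 160 L/s to N16, N27, N4: 53 each (1 lost).
    N16: 130+53 = 183 > 160
    N27: 40+53 = 93 ≤ 130
    N4: 10+53 = 63 ≤ 80
  N14 sheds 90 L/s to N19, N20, N4: 30 each.
    N19: 100+30 = 130 ≤ 150
    N20: 80+30 = 110 ≤ 150
    N4: 63+30 = 93 > 80
Round 2 — N16, N4 seize.
  N16 sheds 183 L/s to N19, N27: 91 each (1 lost).
    N19: 130+91 = 221 > 150
    N27: 93+91 = 184 > 130
  N4 sheds 93 L/s: no online neighbours, lost.
Round 3 — N19, N27 seize.
  N19 sheds 221 L/s to N20: 221 each.
    N20: 110+221 = 331 > 150
  N27 sheds 184 L/s: no online neighbours, lost.
Round 4 — N20 seizes.
  N20 sheds 331 L/s: no online neighbours, lost.
No further seizures.

7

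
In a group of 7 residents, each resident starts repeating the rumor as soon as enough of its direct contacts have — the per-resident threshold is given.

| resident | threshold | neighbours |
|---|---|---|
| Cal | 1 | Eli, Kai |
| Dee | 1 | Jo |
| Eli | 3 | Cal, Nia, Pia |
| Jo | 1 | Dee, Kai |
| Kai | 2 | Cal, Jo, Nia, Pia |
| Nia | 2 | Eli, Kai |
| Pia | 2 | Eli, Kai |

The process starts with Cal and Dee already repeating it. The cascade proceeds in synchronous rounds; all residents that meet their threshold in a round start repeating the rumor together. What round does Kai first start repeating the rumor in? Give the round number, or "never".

3

Round 1 — Cal, Dee start repeating the rumor (initial).
Round 2 — checking thresholds:
  Eli: 1 of 3 neighbours < 3, holds.
  Jo: 1 of 2 neighbours ≥ 1, starts repeating the rumor.
  Kai: 1 of 4 neighbours < 2, holds.
Round 3 — checking thresholds:
  Eli: 1 of 3 neighbours < 3, holds.
  Kai: 2 of 4 neighbours ≥ 2, starts repeating the rumor.
Round 4 — no new spreads; cascade stops.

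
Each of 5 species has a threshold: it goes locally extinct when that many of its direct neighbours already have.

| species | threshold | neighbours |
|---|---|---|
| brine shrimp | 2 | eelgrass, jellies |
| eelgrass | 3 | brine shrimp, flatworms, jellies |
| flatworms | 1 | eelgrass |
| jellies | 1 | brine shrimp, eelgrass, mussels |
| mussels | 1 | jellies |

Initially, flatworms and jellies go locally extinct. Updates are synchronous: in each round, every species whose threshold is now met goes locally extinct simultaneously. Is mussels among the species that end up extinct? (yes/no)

Round 1 — flatworms, jellies go locally extinct (initial).
Round 2 — checking thresholds:
  brine shrimp: 1 of 2 neighbours < 2, below threshold.
  eelgrass: 2 of 3 neighbours < 3, below threshold.
  mussels: 1 of 1 neighbours ≥ 1, goes locally extinct.
Round 3 — no new extinctions; cascade stops.

yes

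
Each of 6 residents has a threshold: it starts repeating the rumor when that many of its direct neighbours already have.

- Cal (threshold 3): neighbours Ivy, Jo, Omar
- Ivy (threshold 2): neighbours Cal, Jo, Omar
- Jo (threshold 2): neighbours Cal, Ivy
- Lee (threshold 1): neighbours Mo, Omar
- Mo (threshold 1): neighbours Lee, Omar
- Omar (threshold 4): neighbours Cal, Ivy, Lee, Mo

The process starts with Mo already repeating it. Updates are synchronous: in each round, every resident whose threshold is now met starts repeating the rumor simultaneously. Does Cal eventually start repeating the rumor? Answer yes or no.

no

Round 1 — Mo starts repeating the rumor (initial).
Round 2 — checking thresholds:
  Lee: 1 of 2 neighbours ≥ 1, starts repeating the rumor.
  Omar: 1 of 4 neighbours < 4, not yet.
Round 3 — no new spreads; cascade stops.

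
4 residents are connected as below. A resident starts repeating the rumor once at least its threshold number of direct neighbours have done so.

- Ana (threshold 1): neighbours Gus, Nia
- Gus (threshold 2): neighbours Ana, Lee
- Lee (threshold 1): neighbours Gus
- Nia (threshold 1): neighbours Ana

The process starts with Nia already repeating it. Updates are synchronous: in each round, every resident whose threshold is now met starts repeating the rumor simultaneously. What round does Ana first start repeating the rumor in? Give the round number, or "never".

2

Round 1 — Nia starts repeating the rumor (initial).
Round 2 — checking thresholds:
  Ana: 1 of 2 neighbours ≥ 1, starts repeating the rumor.
Round 3 — no new spreads; cascade stops.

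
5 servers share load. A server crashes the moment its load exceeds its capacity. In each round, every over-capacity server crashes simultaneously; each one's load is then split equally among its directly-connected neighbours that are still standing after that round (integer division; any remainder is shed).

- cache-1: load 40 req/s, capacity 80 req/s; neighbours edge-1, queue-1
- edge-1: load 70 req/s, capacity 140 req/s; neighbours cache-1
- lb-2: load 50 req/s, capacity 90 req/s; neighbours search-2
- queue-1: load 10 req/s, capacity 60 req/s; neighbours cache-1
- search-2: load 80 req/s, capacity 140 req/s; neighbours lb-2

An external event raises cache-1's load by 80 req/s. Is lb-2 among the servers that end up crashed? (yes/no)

no

Round 1 — cache-1 at 120 > 80. cache-1 crashes.
  cache-1 sheds 120 req/s to edge-1, queue-1: 60 each.
    edge-1: 70+60 = 130 ≤ 140
    queue-1: 10+60 = 70 > 60
Round 2 — queue-1 crashes.
  queue-1 sheds 70 req/s: no online neighbours, lost.
No further crashes.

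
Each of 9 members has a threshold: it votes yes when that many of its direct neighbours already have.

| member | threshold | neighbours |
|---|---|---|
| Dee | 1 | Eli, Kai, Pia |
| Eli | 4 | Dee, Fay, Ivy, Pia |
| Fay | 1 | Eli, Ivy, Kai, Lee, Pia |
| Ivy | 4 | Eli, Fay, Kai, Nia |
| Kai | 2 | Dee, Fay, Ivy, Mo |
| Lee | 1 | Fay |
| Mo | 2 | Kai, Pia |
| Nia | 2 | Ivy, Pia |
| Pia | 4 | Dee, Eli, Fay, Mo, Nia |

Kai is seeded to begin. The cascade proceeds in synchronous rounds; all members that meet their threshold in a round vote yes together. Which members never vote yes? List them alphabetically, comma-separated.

Round 1 — Kai votes yes (initial).
Round 2 — checking thresholds:
  Dee: 1 of 3 neighbours ≥ 1, votes yes.
  Fay: 1 of 5 neighbours ≥ 1, votes yes.
  Ivy: 1 of 4 neighbours < 4, not yet.
  Mo: 1 of 2 neighbours < 2, not yet.
Round 3 — checking thresholds:
  Eli: 2 of 4 neighbours < 4, not yet.
  Ivy: 2 of 4 neighbours < 4, not yet.
  Lee: 1 of 1 neighbours ≥ 1, votes yes.
  Mo: 1 of 2 neighbours < 2, not yet.
  Pia: 2 of 5 neighbours < 4, not yet.
Round 4 — no new yes votes; cascade stops.

Eli, Ivy, Mo, Nia, Pia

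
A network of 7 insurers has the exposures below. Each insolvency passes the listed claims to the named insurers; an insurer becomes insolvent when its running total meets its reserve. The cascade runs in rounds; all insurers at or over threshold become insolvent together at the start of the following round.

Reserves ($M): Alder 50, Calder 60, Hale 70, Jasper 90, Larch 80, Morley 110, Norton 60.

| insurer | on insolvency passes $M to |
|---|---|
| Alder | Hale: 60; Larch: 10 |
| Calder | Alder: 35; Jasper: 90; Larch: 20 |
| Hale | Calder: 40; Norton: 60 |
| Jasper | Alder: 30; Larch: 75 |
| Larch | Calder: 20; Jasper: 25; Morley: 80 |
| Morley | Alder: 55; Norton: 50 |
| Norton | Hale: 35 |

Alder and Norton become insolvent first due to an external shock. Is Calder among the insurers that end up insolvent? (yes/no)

no

Round 1 — Alder, Norton become insolvent (initial).
  Hale: +60+35 → 95 ≥ 70
  Larch: +10 → 10 < 80
Round 2 — Hale becomes insolvent.
  Calder: +40 → 40 < 60
No further insolvencies.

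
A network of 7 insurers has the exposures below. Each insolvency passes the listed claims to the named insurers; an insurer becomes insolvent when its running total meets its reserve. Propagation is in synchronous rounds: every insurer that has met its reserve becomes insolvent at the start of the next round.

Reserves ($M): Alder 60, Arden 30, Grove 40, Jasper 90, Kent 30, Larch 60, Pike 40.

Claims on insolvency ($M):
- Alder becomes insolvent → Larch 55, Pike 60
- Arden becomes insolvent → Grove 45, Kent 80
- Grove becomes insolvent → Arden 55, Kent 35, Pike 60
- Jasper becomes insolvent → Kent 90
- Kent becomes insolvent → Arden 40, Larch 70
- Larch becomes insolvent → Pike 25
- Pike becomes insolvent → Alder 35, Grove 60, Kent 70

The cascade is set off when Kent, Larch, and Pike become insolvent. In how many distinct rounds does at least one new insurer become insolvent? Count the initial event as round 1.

Round 1 — Kent, Larch, Pike become insolvent (initial).
  Alder: +35 → 35 < 60
  Arden: +40 → 40 ≥ 30
  Grove: +60 → 60 ≥ 40
Round 2 — Arden, Grove become insolvent.
No further insolvencies.

2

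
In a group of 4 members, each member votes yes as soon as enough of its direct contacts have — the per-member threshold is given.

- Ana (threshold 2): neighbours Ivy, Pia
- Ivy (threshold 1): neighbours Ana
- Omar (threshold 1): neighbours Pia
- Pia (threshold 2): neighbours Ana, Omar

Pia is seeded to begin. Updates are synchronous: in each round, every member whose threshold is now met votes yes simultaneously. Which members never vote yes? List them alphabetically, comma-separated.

Ana, Ivy

Round 1 — Pia votes yes (initial).
Round 2 — checking thresholds:
  Ana: 1 of 2 neighbours < 2, below threshold.
  Omar: 1 of 1 neighbours ≥ 1, votes yes.
Round 3 — no new yes votes; cascade stops.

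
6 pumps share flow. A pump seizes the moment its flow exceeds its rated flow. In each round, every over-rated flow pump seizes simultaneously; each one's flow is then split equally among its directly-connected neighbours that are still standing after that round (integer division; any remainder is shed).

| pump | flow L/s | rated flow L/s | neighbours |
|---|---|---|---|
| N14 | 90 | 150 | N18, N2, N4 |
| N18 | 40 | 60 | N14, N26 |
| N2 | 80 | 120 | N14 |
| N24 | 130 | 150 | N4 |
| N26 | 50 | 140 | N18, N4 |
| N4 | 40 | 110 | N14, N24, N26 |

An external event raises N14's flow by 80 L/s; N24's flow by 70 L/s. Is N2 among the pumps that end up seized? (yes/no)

yes

Round 1 — N14 at 170 > 150; N24 at 200 > 150. N14, N24 seize.
  N14 sheds 170 L/s to N18, N2, N4: 56 each (2 lost).
    N18: 40+56 = 96 > 60
    N2: 80+56 = 136 > 120
    N4: 40+56 = 96 ≤ 110
  N24 sheds 200 L/s to N4: 200 each.
    N4: 96+200 = 296 > 110
Round 2 — N18, N2, N4 seize.
  N18 sheds 96 L/s to N26: 96 each.
    N26: 50+96 = 146 > 140
  N2 sheds 136 L/s: no online neighbours, lost.
  N4 sheds 296 L/s to N26: 296 each.
    N26: 146+296 = 442 > 140
Round 3 — N26 seizes.
  N26 sheds 442 L/s: no online neighbours, lost.
No further seizures.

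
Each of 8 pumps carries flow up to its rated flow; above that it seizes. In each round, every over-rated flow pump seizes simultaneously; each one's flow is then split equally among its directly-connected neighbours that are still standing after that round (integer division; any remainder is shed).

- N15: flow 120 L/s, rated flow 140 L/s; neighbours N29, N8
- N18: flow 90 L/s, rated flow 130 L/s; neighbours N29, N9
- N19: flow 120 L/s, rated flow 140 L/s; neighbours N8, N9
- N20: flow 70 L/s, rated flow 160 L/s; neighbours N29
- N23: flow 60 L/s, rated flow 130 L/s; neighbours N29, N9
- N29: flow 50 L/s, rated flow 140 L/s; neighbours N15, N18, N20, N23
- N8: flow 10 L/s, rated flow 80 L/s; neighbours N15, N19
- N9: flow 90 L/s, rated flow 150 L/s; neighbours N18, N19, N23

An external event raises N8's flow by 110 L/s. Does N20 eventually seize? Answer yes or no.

no

Round 1 — N8 at 120 > 80. N8 seizes.
  N8 sheds 120 L/s to N15, N19: 60 each.
    N15: 120+60 = 180 > 140
    N19: 120+60 = 180 > 140
Round 2 — N15, N19 seize.
  N15 sheds 180 L/s to N29: 180 each.
    N29: 50+180 = 230 > 140
  N19 sheds 180 L/s to N9: 180 each.
    N9: 90+180 = 270 > 150
Round 3 — N29, N9 seize.
  N29 sheds 230 L/s to N18, N20, N23: 76 each (2 lost).
    N18: 90+76 = 166 > 130
    N20: 70+76 = 146 ≤ 160
    N23: 60+76 = 136 > 130
  N9 sheds 270 L/s to N18, N23: 135 each.
    N18: 166+135 = 301 > 130
    N23: 136+135 = 271 > 130
Round 4 — N18, N23 seize.
  N18 sheds 301 L/s: no online neighbours, lost.
  N23 sheds 271 L/s: no online neighbours, lost.
No further seizures.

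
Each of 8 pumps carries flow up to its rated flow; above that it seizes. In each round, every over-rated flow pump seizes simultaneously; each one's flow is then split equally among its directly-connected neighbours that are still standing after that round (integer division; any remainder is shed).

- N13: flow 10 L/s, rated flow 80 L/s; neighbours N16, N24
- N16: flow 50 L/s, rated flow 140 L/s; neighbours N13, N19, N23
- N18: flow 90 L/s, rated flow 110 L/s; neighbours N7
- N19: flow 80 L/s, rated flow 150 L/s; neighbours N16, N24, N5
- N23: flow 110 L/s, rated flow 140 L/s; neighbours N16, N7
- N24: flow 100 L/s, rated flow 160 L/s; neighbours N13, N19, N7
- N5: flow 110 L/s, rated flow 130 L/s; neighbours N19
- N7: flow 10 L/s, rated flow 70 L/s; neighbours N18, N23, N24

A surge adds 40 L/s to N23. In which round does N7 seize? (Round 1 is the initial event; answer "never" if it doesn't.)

2

Round 1 — N23 at 150 > 140. N23 seizes.
  N23 sheds 150 L/s to N16, N7: 75 each.
    N16: 50+75 = 125 ≤ 140
    N7: 10+75 = 85 > 70
Round 2 — N7 seizes.
  N7 sheds 85 L/s to N18, N24: 42 each (1 lost).
    N18: 90+42 = 132 > 110
    N24: 100+42 = 142 ≤ 160
Round 3 — N18 seizes.
  N18 sheds 132 L/s: no online neighbours, lost.
No further seizures.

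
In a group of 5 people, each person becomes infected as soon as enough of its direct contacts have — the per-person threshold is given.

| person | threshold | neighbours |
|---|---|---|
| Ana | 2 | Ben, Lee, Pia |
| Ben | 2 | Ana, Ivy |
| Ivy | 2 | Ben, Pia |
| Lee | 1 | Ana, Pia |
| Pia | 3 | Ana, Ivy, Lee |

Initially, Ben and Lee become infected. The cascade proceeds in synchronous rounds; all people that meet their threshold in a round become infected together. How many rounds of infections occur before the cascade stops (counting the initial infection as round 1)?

Round 1 — Ben, Lee become infected (initial).
Round 2 — checking thresholds:
  Ana: 2 of 3 neighbours ≥ 2, becomes infected.
  Ivy: 1 of 2 neighbours < 2, holds.
  Pia: 1 of 3 neighbours < 3, holds.
Round 3 — no new infections; cascade stops.

2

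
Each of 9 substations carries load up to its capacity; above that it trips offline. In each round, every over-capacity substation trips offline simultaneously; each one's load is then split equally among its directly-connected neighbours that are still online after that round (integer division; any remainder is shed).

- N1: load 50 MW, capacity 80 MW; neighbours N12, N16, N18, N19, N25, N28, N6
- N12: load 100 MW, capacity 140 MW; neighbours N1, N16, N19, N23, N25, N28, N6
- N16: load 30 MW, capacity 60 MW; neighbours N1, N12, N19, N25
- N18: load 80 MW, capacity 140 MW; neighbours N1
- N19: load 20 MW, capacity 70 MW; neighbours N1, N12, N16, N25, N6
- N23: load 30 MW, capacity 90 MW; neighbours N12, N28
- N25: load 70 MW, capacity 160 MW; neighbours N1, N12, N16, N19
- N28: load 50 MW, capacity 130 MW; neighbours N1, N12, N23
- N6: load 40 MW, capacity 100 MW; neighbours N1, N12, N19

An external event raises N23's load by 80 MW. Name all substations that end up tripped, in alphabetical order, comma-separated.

N12, N23

Round 1 — N23 at 110 > 90. N23 trips offline.
  N23 sheds 110 MW to N12, N28: 55 each.
    N12: 100+55 = 155 > 140
    N28: 50+55 = 105 ≤ 130
Round 2 — N12 trips offline.
  N12 sheds 155 MW to N1, N16, N19, N25, N28, N6: 25 each (5 lost).
    N1: 50+25 = 75 ≤ 80
    N16: 30+25 = 55 ≤ 60
    N19: 20+25 = 45 ≤ 70
    N25: 70+25 = 95 ≤ 160
    N28: 105+25 = 130 ≤ 130
    N6: 40+25 = 65 ≤ 100
No further trips.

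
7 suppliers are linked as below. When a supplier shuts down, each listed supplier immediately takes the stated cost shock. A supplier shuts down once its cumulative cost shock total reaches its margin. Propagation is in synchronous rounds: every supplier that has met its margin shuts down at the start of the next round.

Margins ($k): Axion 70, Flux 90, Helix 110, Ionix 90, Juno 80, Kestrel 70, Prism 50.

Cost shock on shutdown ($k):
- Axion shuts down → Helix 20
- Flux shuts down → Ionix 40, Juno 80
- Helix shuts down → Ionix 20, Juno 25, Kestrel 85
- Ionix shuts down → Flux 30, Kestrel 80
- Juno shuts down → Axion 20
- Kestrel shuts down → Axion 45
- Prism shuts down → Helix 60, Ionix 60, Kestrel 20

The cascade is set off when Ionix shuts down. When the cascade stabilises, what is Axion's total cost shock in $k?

45

Round 1 — Ionix shuts down (initial).
  Flux: +30 → 30 < 90
  Kestrel: +80 → 80 ≥ 70
Round 2 — Kestrel shuts down.
  Axion: +45 → 45 < 70
No further shutdowns.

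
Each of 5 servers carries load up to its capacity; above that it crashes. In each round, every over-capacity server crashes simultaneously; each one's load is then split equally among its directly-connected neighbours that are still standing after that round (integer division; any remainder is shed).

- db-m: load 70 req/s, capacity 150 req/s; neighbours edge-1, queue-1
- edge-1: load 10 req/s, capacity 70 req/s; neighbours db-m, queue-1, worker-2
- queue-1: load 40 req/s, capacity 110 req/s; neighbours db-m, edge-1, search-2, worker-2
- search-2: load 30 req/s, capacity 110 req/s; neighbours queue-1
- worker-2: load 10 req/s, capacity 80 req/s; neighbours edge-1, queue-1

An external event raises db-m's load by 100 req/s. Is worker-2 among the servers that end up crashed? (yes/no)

yes

Round 1 — db-m at 170 > 150. db-m crashes.
  db-m sheds 170 req/s to edge-1, queue-1: 85 each.
    edge-1: 10+85 = 95 > 70
    queue-1: 40+85 = 125 > 110
Round 2 — edge-1, queue-1 crash.
  edge-1 sheds 95 req/s to worker-2: 95 each.
    worker-2: 10+95 = 105 > 80
  queue-1 sheds 125 req/s to search-2, worker-2: 62 each (1 lost).
    search-2: 30+62 = 92 ≤ 110
    worker-2: 105+62 = 167 > 80
Round 3 — worker-2 crashes.
  worker-2 sheds 167 req/s: no online neighbours, lost.
No further crashes.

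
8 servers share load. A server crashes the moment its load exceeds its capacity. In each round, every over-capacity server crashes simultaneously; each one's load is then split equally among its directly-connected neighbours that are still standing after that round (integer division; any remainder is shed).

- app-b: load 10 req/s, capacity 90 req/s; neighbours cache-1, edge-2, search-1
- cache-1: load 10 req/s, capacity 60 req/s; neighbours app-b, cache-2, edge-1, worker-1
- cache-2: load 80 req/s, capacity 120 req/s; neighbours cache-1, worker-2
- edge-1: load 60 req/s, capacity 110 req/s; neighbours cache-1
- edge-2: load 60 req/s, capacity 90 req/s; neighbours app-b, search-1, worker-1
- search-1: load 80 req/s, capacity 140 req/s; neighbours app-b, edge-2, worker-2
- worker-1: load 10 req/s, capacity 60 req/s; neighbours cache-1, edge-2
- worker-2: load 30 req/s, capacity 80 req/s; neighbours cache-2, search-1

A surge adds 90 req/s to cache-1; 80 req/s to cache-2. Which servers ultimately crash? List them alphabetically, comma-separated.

Round 1 — cache-1 at 100 > 60; cache-2 at 160 > 120. cache-1, cache-2 crash.
  cache-1 sheds 100 req/s to app-b, edge-1, worker-1: 33 each (1 lost).
    app-b: 10+33 = 43 ≤ 90
    edge-1: 60+33 = 93 ≤ 110
    worker-1: 10+33 = 43 ≤ 60
  cache-2 sheds 160 req/s to worker-2: 160 each.
    worker-2: 30+160 = 190 > 80
Round 2 — worker-2 crashes.
  worker-2 sheds 190 req/s to search-1: 190 each.
    search-1: 80+190 = 270 > 140
Round 3 — search-1 crashes.
  search-1 sheds 270 req/s to app-b, edge-2: 135 each.
    app-b: 43+135 = 178 > 90
    edge-2: 60+135 = 195 > 90
Round 4 — app-b, edge-2 crash.
  app-b sheds 178 req/s: no online neighbours, lost.
  edge-2 sheds 195 req/s to worker-1: 195 each.
    worker-1: 43+195 = 238 > 60
Round 5 — worker-1 crashes.
  worker-1 sheds 238 req/s: no online neighbours, lost.
No further crashes.

app-b, cache-1, cache-2, edge-2, search-1, worker-1, worker-2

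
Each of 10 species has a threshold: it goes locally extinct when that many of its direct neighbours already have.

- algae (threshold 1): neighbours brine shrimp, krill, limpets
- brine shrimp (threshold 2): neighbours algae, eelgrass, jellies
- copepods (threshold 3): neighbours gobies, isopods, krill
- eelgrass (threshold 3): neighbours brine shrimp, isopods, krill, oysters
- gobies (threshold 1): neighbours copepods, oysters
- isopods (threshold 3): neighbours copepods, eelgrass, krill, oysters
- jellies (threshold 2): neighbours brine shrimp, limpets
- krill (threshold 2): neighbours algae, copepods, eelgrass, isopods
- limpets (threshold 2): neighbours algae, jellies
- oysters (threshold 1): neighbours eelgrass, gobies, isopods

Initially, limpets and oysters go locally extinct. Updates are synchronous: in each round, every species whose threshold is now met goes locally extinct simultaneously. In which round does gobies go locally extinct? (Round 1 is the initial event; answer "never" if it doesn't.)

Round 1 — limpets, oysters go locally extinct (initial).
Round 2 — checking thresholds:
  algae: 1 of 3 neighbours ≥ 1, goes locally extinct.
  eelgrass: 1 of 4 neighbours < 3, below threshold.
  gobies: 1 of 2 neighbours ≥ 1, goes locally extinct.
  isopods: 1 of 4 neighbours < 3, below threshold.
  jellies: 1 of 2 neighbours < 2, below threshold.
Round 3 — no new extinctions; cascade stops.

2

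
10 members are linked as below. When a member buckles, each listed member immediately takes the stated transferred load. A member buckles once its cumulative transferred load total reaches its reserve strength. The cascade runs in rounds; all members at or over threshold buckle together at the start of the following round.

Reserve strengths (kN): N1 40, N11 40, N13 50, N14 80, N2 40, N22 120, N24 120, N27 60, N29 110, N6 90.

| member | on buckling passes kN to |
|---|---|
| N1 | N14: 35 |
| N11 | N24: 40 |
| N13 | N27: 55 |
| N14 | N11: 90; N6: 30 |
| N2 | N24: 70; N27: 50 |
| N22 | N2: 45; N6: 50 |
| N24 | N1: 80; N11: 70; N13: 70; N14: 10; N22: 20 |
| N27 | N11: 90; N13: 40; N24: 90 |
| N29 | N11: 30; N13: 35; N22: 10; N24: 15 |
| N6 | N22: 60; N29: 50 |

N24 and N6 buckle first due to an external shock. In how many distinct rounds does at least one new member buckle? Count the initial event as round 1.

2

Round 1 — N24, N6 buckle (initial).
  N1: +80 → 80 ≥ 40
  N11: +70 → 70 ≥ 40
  N13: +70 → 70 ≥ 50
  N14: +10 → 10 < 80
  N22: +20+60 → 80 < 120
  N29: +50 → 50 < 110
Round 2 — N1, N11, N13 buckle.
  N14: +35 → 45 < 80
  N27: +55 → 55 < 60
No further bucklings.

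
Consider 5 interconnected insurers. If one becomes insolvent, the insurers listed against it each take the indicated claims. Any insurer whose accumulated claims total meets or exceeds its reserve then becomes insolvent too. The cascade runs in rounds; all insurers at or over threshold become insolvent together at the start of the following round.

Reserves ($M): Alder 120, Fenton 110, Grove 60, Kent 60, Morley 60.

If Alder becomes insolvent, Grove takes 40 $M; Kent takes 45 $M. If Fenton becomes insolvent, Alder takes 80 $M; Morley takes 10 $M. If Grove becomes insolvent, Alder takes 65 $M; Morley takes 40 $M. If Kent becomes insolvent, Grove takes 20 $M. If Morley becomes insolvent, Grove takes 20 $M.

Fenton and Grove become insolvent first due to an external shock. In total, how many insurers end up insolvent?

3

Round 1 — Fenton, Grove become insolvent (initial).
  Alder: +80+65 → 145 ≥ 120
  Morley: +10+40 → 50 < 60
Round 2 — Alder becomes insolvent.
  Kent: +45 → 45 < 60
No further insolvencies.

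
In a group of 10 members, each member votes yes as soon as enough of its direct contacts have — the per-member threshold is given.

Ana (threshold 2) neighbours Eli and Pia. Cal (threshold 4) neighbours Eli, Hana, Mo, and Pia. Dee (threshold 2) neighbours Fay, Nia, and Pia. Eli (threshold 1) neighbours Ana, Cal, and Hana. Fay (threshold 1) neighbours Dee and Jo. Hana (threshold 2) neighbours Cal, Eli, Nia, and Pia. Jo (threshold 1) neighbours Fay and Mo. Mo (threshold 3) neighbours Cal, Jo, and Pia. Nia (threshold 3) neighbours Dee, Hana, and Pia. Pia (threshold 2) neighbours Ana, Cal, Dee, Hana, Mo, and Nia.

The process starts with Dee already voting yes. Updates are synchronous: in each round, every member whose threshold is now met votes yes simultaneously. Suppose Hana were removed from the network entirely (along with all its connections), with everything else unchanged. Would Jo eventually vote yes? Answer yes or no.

yes

With Hana removed:
Round 1 — Dee votes yes (initial).
Round 2 — checking thresholds:
  Fay: 1 of 2 neighbours ≥ 1, votes yes.
  Nia: 1 of 2 neighbours < 3, not yet.
  Pia: 1 of 5 neighbours < 2, not yet.
Round 3 — checking thresholds:
  Jo: 1 of 2 neighbours ≥ 1, votes yes.
  Nia: 1 of 2 neighbours < 3, not yet.
  Pia: 1 of 5 neighbours < 2, not yet.
Round 4 — no new yes votes; cascade stops.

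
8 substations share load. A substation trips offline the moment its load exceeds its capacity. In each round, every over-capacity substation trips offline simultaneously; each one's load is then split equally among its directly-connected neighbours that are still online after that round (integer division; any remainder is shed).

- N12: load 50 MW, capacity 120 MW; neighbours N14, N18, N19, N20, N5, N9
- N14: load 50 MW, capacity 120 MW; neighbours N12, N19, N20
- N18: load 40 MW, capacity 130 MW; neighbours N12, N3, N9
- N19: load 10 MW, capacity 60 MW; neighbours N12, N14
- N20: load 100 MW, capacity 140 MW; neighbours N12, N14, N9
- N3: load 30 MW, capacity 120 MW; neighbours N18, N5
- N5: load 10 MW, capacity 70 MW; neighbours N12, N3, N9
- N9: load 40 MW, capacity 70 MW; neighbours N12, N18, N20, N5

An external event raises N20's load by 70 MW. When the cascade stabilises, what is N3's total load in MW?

106

Round 1 — N20 at 170 > 140. N20 trips offline.
  N20 sheds 170 MW to N12, N14, N9: 56 each (2 lost).
    N12: 50+56 = 106 ≤ 120
    N14: 50+56 = 106 ≤ 120
    N9: 40+56 = 96 > 70
Round 2 — N9 trips offline.
  N9 sheds 96 MW to N12, N18, N5: 32 each.
    N12: 106+32 = 138 > 120
    N18: 40+32 = 72 ≤ 130
    N5: 10+32 = 42 ≤ 70
Round 3 — N12 trips offline.
  N12 sheds 138 MW to N14, N18, N19, N5: 34 each (2 lost).
    N14: 106+34 = 140 > 120
    N18: 72+34 = 106 ≤ 130
    N19: 10+34 = 44 ≤ 60
    N5: 42+34 = 76 > 70
Round 4 — N14, N5 trip offline.
  N14 sheds 140 MW to N19: 140 each.
    N19: 44+140 = 184 > 60
  N5 sheds 76 MW to N3: 76 each.
    N3: 30+76 = 106 ≤ 120
Round 5 — N19 trips offline.
  N19 sheds 184 MW: no online neighbours, lost.
No further trips.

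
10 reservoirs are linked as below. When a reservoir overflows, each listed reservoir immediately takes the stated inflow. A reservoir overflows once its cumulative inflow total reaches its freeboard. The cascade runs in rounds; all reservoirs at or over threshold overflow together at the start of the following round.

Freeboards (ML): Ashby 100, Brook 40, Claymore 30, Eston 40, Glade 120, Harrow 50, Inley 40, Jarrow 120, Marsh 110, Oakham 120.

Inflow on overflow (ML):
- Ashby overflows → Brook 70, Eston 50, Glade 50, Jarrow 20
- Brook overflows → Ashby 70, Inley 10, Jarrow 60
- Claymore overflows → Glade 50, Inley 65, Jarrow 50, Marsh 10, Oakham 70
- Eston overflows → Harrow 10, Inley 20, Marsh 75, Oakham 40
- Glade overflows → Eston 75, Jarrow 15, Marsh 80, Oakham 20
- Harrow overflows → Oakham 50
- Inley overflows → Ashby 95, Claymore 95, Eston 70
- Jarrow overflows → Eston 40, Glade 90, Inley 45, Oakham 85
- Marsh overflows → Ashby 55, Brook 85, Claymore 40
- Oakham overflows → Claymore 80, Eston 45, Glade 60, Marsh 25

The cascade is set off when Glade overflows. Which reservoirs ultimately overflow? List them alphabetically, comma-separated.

Ashby, Brook, Claymore, Eston, Glade, Inley, Jarrow, Marsh, Oakham

Round 1 — Glade overflows (initial).
  Eston: +75 → 75 ≥ 40
  Jarrow: +15 → 15 < 120
  Marsh: +80 → 80 < 110
  Oakham: +20 → 20 < 120
Round 2 — Eston overflows.
  Harrow: +10 → 10 < 50
  Inley: +20 → 20 < 40
  Marsh: +75 → 155 ≥ 110
  Oakham: +40 → 60 < 120
Round 3 — Marsh overflows.
  Ashby: +55 → 55 < 100
  Brook: +85 → 85 ≥ 40
  Claymore: +40 → 40 ≥ 30
Round 4 — Brook, Claymore overflow.
  Ashby: +70 → 125 ≥ 100
  Inley: +10+65 → 95 ≥ 40
  Jarrow: +60+50 → 125 ≥ 120
  Oakham: +70 → 130 ≥ 120
Round 5 — Ashby, Inley, Jarrow, Oakham overflow.
No further overflows.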